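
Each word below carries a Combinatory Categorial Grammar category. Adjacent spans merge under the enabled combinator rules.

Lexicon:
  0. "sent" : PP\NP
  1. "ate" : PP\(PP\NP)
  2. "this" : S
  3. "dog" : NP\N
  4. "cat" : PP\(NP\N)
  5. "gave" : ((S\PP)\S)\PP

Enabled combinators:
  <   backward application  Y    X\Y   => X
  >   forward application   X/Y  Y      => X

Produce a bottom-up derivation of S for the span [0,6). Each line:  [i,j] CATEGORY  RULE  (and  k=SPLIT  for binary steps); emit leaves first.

[0,6] S   <
  [0,2] PP   <
    [0,1] "sent" : PP\NP
    [1,2] "ate" : PP\(PP\NP)
  [2,6] S\PP   <
    [2,3] "this" : S
    [3,6] (S\PP)\S   <
      [3,5] PP   <
        [3,4] "dog" : NP\N
        [4,5] "cat" : PP\(NP\N)
      [5,6] "gave" : ((S\PP)\S)\PP

[0,1] PP\NP  lex  "sent"
[1,2] PP\(PP\NP)  lex  "ate"
[0,2] PP  <  k=1
[2,3] S  lex  "this"
[3,4] NP\N  lex  "dog"
[4,5] PP\(NP\N)  lex  "cat"
[3,5] PP  <  k=4
[5,6] ((S\PP)\S)\PP  lex  "gave"
[3,6] (S\PP)\S  <  k=5
[2,6] S\PP  <  k=3
[0,6] S  <  k=2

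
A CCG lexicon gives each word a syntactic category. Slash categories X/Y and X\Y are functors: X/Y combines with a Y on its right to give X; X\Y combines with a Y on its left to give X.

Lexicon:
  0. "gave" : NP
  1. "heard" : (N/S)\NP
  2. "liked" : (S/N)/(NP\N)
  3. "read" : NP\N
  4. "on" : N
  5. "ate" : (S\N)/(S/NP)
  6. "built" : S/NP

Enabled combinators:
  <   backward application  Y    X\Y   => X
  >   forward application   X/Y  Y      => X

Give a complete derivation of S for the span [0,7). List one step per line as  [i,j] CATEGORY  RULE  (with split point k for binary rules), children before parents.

[0,1] NP  lex  "gave"
[1,2] (N/S)\NP  lex  "heard"
[0,2] N/S  <  k=1
[2,3] (S/N)/(NP\N)  lex  "liked"
[3,4] NP\N  lex  "read"
[2,4] S/N  >  k=3
[4,5] N  lex  "on"
[2,5] S  >  k=4
[0,5] N  >  k=2
[5,6] (S\N)/(S/NP)  lex  "ate"
[6,7] S/NP  lex  "built"
[5,7] S\N  >  k=6
[0,7] S  <  k=5

[0,7] S   <
  [0,5] N   >
    [0,2] N/S   <
      [0,1] "gave" : NP
      [1,2] "heard" : (N/S)\NP
    [2,5] S   >
      [2,4] S/N   >
        [2,3] "liked" : (S/N)/(NP\N)
        [3,4] "read" : NP\N
      [4,5] "on" : N
  [5,7] S\N   >
    [5,6] "ate" : (S\N)/(S/NP)
    [6,7] "built" : S/NP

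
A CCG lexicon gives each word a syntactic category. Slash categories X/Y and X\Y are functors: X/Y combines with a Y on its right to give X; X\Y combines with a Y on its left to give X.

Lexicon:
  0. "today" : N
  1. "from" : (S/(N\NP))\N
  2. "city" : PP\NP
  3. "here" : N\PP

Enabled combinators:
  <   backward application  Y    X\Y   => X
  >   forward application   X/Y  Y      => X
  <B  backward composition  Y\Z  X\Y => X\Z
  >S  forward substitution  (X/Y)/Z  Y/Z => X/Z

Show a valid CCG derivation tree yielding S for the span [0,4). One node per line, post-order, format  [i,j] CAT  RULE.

[0,1] N  lex  "today"
[1,2] (S/(N\NP))\N  lex  "from"
[0,2] S/(N\NP)  <  k=1
[2,3] PP\NP  lex  "city"
[3,4] N\PP  lex  "here"
[2,4] N\NP  <B  k=3
[0,4] S  >  k=2

[0,4] S   >
  [0,2] S/(N\NP)   <
    [0,1] "today" : N
    [1,2] "from" : (S/(N\NP))\N
  [2,4] N\NP   <B
    [2,3] "city" : PP\NP
    [3,4] "here" : N\PP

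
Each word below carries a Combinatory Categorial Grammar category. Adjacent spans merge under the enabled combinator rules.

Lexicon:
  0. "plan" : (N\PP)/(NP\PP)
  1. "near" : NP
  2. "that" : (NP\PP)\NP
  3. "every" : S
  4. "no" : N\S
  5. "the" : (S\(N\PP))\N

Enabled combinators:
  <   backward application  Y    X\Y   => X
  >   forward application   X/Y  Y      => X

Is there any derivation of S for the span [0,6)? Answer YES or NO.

YES

[0,6] S   <
  [0,3] N\PP   >
    [0,1] "plan" : (N\PP)/(NP\PP)
    [1,3] NP\PP   <
      [1,2] "near" : NP
      [2,3] "that" : (NP\PP)\NP
  [3,6] S\(N\PP)   <
    [3,5] N   <
      [3,4] "every" : S
      [4,5] "no" : N\S
    [5,6] "the" : (S\(N\PP))\N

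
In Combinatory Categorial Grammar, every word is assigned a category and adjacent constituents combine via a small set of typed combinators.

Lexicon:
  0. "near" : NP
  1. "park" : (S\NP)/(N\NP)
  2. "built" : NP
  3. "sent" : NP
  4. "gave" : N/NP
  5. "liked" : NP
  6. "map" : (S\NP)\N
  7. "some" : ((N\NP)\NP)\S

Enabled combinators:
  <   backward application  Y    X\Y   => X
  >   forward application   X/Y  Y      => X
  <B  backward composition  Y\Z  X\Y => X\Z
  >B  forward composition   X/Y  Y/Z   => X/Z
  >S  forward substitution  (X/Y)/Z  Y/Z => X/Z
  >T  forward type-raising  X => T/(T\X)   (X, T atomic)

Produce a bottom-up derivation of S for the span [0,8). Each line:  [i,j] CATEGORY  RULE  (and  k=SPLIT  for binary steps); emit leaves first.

[0,1] NP  lex  "near"
[1,2] (S\NP)/(N\NP)  lex  "park"
[2,3] NP  lex  "built"
[3,4] NP  lex  "sent"
[3,4] S/(S\NP)  >T
[4,5] N/NP  lex  "gave"
[5,6] NP  lex  "liked"
[4,6] N  >  k=5
[6,7] (S\NP)\N  lex  "map"
[4,7] S\NP  <  k=6
[3,7] S  >  k=4
[7,8] ((N\NP)\NP)\S  lex  "some"
[3,8] (N\NP)\NP  <  k=7
[2,8] N\NP  <  k=3
[1,8] S\NP  >  k=2
[0,8] S  <  k=1

[0,8] S   <
  [0,1] "near" : NP
  [1,8] S\NP   >
    [1,2] "park" : (S\NP)/(N\NP)
    [2,8] N\NP   <
      [2,3] "built" : NP
      [3,8] (N\NP)\NP   <
        [3,7] S   >
          [3,4] S/(S\NP)   >T
            [3,4] "sent" : NP
          [4,7] S\NP   <
            [4,6] N   >
              [4,5] "gave" : N/NP
              [5,6] "liked" : NP
            [6,7] "map" : (S\NP)\N
        [7,8] "some" : ((N\NP)\NP)\S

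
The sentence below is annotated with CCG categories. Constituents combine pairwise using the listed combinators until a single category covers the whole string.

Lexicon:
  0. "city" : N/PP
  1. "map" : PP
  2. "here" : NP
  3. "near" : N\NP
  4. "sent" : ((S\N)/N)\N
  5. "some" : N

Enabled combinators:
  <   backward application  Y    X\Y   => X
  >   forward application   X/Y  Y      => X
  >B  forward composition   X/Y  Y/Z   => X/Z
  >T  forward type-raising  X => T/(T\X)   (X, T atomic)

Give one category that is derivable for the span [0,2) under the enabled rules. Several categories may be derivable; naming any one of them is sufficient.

N

[0,6] S   <
  [0,2] N   >
    [0,1] "city" : N/PP
    [1,2] "map" : PP
  [2,6] S\N   >
    [2,5] (S\N)/N   <
      [2,4] N   <
        [2,3] "here" : NP
        [3,4] "near" : N\NP
      [4,5] "sent" : ((S\N)/N)\N
    [5,6] "some" : N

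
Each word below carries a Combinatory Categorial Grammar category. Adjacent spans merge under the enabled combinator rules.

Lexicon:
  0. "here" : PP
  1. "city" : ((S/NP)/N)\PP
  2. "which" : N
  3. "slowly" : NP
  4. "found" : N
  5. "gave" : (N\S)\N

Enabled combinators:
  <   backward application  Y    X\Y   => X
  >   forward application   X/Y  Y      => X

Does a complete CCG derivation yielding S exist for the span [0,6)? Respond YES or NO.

PP ((S/NP)/N)\PP N NP N (N\S)\N
CKY chart[0,6] = {N}; S ∉ chart

NO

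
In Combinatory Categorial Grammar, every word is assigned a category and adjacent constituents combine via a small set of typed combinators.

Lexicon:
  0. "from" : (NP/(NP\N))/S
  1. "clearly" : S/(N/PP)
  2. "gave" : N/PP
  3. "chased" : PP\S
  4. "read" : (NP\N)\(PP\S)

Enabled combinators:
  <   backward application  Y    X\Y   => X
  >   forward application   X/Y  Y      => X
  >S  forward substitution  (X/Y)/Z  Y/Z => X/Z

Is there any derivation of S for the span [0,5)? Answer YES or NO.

(NP/(NP\N))/S S/(N/PP) N/PP PP\S (NP\N)\(PP\S)
CKY chart[0,5] = {NP}; S ∉ chart

NO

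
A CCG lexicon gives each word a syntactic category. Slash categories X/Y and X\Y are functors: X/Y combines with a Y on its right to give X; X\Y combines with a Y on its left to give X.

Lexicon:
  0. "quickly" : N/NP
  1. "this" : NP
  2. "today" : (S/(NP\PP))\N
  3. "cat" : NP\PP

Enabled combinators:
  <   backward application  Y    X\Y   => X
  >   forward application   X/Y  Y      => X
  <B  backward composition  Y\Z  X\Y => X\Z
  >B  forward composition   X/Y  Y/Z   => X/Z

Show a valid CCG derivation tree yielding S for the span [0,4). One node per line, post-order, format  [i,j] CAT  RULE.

[0,1] N/NP  lex  "quickly"
[1,2] NP  lex  "this"
[0,2] N  >  k=1
[2,3] (S/(NP\PP))\N  lex  "today"
[0,3] S/(NP\PP)  <  k=2
[3,4] NP\PP  lex  "cat"
[0,4] S  >  k=3

[0,4] S   >
  [0,3] S/(NP\PP)   <
    [0,2] N   >
      [0,1] "quickly" : N/NP
      [1,2] "this" : NP
    [2,3] "today" : (S/(NP\PP))\N
  [3,4] "cat" : NP\PP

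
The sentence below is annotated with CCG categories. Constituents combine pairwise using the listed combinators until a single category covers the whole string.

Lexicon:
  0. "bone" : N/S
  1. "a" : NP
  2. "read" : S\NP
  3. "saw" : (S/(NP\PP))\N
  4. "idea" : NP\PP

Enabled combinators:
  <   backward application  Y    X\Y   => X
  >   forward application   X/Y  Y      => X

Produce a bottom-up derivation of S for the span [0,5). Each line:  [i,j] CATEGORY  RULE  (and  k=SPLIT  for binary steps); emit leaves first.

[0,1] N/S  lex  "bone"
[1,2] NP  lex  "a"
[2,3] S\NP  lex  "read"
[1,3] S  <  k=2
[0,3] N  >  k=1
[3,4] (S/(NP\PP))\N  lex  "saw"
[0,4] S/(NP\PP)  <  k=3
[4,5] NP\PP  lex  "idea"
[0,5] S  >  k=4

[0,5] S   >
  [0,4] S/(NP\PP)   <
    [0,3] N   >
      [0,1] "bone" : N/S
      [1,3] S   <
        [1,2] "a" : NP
        [2,3] "read" : S\NP
    [3,4] "saw" : (S/(NP\PP))\N
  [4,5] "idea" : NP\PP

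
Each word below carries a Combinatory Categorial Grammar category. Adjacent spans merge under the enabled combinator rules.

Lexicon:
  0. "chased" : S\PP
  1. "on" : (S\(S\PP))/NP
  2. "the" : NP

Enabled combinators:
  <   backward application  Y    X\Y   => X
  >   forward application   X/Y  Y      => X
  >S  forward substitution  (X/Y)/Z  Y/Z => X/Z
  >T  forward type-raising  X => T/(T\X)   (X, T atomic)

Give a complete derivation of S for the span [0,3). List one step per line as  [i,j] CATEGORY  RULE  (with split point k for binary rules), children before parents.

[0,3] S   <
  [0,1] "chased" : S\PP
  [1,3] S\(S\PP)   >
    [1,2] "on" : (S\(S\PP))/NP
    [2,3] "the" : NP

[0,1] S\PP  lex  "chased"
[1,2] (S\(S\PP))/NP  lex  "on"
[2,3] NP  lex  "the"
[1,3] S\(S\PP)  >  k=2
[0,3] S  <  k=1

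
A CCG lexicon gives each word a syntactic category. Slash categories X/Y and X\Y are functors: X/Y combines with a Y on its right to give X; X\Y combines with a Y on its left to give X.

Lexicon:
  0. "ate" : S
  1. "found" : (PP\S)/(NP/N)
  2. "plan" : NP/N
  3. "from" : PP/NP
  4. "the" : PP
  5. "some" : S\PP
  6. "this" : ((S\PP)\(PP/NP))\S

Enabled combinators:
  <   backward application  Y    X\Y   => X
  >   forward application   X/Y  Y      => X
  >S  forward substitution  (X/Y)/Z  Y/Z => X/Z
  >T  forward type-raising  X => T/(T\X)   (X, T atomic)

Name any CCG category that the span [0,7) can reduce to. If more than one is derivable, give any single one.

S

[0,7] S   <
  [0,3] PP   <
    [0,1] "ate" : S
    [1,3] PP\S   >
      [1,2] "found" : (PP\S)/(NP/N)
      [2,3] "plan" : NP/N
  [3,7] S\PP   <
    [3,4] "from" : PP/NP
    [4,7] (S\PP)\(PP/NP)   <
      [4,6] S   <
        [4,5] "the" : PP
        [5,6] "some" : S\PP
      [6,7] "this" : ((S\PP)\(PP/NP))\S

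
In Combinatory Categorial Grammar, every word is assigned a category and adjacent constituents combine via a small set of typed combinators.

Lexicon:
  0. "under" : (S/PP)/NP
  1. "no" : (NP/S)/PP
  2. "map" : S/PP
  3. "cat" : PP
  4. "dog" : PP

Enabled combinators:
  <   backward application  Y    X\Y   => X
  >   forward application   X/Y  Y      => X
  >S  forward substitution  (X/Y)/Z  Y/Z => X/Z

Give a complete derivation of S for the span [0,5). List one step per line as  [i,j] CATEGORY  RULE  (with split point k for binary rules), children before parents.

[0,1] (S/PP)/NP  lex  "under"
[1,2] (NP/S)/PP  lex  "no"
[2,3] S/PP  lex  "map"
[1,3] NP/PP  >S  k=2
[3,4] PP  lex  "cat"
[1,4] NP  >  k=3
[0,4] S/PP  >  k=1
[4,5] PP  lex  "dog"
[0,5] S  >  k=4

[0,5] S   >
  [0,4] S/PP   >
    [0,1] "under" : (S/PP)/NP
    [1,4] NP   >
      [1,3] NP/PP   >S
        [1,2] "no" : (NP/S)/PP
        [2,3] "map" : S/PP
      [3,4] "cat" : PP
  [4,5] "dog" : PP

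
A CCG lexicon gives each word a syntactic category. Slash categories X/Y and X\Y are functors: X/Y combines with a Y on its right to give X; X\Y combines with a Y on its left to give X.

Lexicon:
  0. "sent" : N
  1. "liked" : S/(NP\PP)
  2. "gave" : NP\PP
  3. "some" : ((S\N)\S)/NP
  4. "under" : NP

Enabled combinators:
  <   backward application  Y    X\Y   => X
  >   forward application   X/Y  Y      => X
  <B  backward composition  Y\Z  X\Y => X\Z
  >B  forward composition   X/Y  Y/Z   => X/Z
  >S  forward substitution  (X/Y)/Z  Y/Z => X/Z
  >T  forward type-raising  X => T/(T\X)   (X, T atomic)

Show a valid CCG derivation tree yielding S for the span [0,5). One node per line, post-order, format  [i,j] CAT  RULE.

[0,1] N  lex  "sent"
[0,1] S/(S\N)  >T
[1,2] S/(NP\PP)  lex  "liked"
[2,3] NP\PP  lex  "gave"
[1,3] S  >  k=2
[3,4] ((S\N)\S)/NP  lex  "some"
[4,5] NP  lex  "under"
[3,5] (S\N)\S  >  k=4
[1,5] S\N  <  k=3
[0,5] S  >  k=1

[0,5] S   >
  [0,1] S/(S\N)   >T
    [0,1] "sent" : N
  [1,5] S\N   <
    [1,3] S   >
      [1,2] "liked" : S/(NP\PP)
      [2,3] "gave" : NP\PP
    [3,5] (S\N)\S   >
      [3,4] "some" : ((S\N)\S)/NP
      [4,5] "under" : NP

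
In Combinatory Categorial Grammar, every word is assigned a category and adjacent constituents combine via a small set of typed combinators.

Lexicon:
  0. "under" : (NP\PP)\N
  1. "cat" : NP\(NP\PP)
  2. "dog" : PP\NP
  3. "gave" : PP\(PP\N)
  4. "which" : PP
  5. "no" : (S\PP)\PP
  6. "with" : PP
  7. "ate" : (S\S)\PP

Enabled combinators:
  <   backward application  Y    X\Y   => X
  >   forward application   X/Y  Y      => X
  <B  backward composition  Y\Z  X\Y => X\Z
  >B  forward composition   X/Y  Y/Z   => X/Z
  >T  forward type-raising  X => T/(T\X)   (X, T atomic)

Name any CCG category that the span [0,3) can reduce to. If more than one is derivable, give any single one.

[0,8] S   <
  [0,4] PP   <
    [0,3] PP\N   <B
      [0,2] NP\N   <B
        [0,1] "under" : (NP\PP)\N
        [1,2] "cat" : NP\(NP\PP)
      [2,3] "dog" : PP\NP
    [3,4] "gave" : PP\(PP\N)
  [4,8] S\PP   <B
    [4,6] S\PP   <
      [4,5] "which" : PP
      [5,6] "no" : (S\PP)\PP
    [6,8] S\S   <
      [6,7] "with" : PP
      [7,8] "ate" : (S\S)\PP

PP\N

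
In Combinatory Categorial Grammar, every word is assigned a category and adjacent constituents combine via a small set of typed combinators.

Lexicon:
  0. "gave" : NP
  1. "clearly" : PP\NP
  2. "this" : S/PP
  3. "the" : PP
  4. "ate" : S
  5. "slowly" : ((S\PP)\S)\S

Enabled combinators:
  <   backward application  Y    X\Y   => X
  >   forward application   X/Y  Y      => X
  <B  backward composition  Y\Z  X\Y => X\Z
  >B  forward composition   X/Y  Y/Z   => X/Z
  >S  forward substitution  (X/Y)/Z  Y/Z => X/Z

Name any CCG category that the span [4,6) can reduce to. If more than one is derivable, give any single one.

[0,6] S   <
  [0,2] PP   <
    [0,1] "gave" : NP
    [1,2] "clearly" : PP\NP
  [2,6] S\PP   <
    [2,4] S   >
      [2,3] "this" : S/PP
      [3,4] "the" : PP
    [4,6] (S\PP)\S   <
      [4,5] "ate" : S
      [5,6] "slowly" : ((S\PP)\S)\S

(S\PP)\S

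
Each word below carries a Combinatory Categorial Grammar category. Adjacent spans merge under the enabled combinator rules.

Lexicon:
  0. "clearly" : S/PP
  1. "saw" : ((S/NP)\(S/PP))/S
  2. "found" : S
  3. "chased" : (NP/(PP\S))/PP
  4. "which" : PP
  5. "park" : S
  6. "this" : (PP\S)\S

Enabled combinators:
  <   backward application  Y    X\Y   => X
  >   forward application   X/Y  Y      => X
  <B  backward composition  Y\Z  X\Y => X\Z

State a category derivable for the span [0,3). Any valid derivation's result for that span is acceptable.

S/NP

[0,7] S   >
  [0,3] S/NP   <
    [0,1] "clearly" : S/PP
    [1,3] (S/NP)\(S/PP)   >
      [1,2] "saw" : ((S/NP)\(S/PP))/S
      [2,3] "found" : S
  [3,7] NP   >
    [3,5] NP/(PP\S)   >
      [3,4] "chased" : (NP/(PP\S))/PP
      [4,5] "which" : PP
    [5,7] PP\S   <
      [5,6] "park" : S
      [6,7] "this" : (PP\S)\S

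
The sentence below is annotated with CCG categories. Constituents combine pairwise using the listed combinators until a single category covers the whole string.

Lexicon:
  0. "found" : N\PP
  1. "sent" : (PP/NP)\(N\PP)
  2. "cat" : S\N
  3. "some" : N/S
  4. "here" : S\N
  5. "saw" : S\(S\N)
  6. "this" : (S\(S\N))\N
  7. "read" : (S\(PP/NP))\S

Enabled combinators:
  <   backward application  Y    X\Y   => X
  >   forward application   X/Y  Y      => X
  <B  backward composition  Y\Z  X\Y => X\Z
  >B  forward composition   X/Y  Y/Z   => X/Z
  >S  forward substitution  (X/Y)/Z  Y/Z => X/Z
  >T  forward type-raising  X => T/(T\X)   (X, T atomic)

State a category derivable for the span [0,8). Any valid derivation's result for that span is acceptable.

[0,8] S   <
  [0,2] PP/NP   <
    [0,1] "found" : N\PP
    [1,2] "sent" : (PP/NP)\(N\PP)
  [2,8] S\(PP/NP)   <
    [2,7] S   <
      [2,3] "cat" : S\N
      [3,7] S\(S\N)   <
        [3,6] N   >
          [3,4] "some" : N/S
          [4,6] S   <
            [4,5] "here" : S\N
            [5,6] "saw" : S\(S\N)
        [6,7] "this" : (S\(S\N))\N
    [7,8] "read" : (S\(PP/NP))\S

S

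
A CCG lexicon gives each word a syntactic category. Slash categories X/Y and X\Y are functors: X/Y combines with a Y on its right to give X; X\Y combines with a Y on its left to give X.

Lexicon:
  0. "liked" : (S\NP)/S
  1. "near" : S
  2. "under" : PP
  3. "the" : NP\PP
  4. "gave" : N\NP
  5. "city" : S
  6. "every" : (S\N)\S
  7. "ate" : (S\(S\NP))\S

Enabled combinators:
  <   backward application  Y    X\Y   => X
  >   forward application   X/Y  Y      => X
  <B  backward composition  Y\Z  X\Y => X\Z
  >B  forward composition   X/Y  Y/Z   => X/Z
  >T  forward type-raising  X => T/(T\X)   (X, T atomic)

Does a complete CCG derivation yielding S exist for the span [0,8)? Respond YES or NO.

[0,8] S   <
  [0,2] S\NP   >
    [0,1] "liked" : (S\NP)/S
    [1,2] "near" : S
  [2,8] S\(S\NP)   <
    [2,7] S   <
      [2,4] NP   <
        [2,3] "under" : PP
        [3,4] "the" : NP\PP
      [4,7] S\NP   <B
        [4,5] "gave" : N\NP
        [5,7] S\N   <
          [5,6] "city" : S
          [6,7] "every" : (S\N)\S
    [7,8] "ate" : (S\(S\NP))\S

YES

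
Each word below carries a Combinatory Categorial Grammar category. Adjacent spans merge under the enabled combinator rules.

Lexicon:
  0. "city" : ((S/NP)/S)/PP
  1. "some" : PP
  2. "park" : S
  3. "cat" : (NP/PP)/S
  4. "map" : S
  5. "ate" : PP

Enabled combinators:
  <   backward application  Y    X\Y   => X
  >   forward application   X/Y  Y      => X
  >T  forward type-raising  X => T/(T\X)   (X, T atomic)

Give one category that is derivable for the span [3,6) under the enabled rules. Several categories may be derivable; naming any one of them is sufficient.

NP

[0,6] S   >
  [0,3] S/NP   >
    [0,2] (S/NP)/S   >
      [0,1] "city" : ((S/NP)/S)/PP
      [1,2] "some" : PP
    [2,3] "park" : S
  [3,6] NP   >
    [3,5] NP/PP   >
      [3,4] "cat" : (NP/PP)/S
      [4,5] "map" : S
    [5,6] "ate" : PP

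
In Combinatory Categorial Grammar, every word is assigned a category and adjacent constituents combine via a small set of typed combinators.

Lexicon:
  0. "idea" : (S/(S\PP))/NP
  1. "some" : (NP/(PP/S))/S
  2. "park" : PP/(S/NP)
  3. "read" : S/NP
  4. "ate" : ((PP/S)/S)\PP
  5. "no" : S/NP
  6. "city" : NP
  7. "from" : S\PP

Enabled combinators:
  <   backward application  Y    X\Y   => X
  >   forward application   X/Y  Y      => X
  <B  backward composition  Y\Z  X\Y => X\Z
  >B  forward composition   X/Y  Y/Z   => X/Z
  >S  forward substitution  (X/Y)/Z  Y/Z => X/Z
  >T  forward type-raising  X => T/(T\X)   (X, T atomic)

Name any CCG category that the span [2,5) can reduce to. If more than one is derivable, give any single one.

(PP/S)/S

[0,8] S   >
  [0,7] S/(S\PP)   >
    [0,1] "idea" : (S/(S\PP))/NP
    [1,7] NP   >
      [1,5] NP/S   >S
        [1,2] "some" : (NP/(PP/S))/S
        [2,5] (PP/S)/S   <
          [2,4] PP   >
            [2,3] "park" : PP/(S/NP)
            [3,4] "read" : S/NP
          [4,5] "ate" : ((PP/S)/S)\PP
      [5,7] S   >
        [5,6] "no" : S/NP
        [6,7] "city" : NP
  [7,8] "from" : S\PP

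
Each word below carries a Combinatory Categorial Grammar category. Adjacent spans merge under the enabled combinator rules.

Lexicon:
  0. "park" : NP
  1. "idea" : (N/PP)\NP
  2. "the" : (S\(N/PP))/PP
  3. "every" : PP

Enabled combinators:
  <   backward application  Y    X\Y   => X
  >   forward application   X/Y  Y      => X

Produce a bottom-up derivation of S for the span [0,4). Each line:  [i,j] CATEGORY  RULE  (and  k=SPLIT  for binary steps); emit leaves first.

[0,1] NP  lex  "park"
[1,2] (N/PP)\NP  lex  "idea"
[0,2] N/PP  <  k=1
[2,3] (S\(N/PP))/PP  lex  "the"
[3,4] PP  lex  "every"
[2,4] S\(N/PP)  >  k=3
[0,4] S  <  k=2

[0,4] S   <
  [0,2] N/PP   <
    [0,1] "park" : NP
    [1,2] "idea" : (N/PP)\NP
  [2,4] S\(N/PP)   >
    [2,3] "the" : (S\(N/PP))/PP
    [3,4] "every" : PP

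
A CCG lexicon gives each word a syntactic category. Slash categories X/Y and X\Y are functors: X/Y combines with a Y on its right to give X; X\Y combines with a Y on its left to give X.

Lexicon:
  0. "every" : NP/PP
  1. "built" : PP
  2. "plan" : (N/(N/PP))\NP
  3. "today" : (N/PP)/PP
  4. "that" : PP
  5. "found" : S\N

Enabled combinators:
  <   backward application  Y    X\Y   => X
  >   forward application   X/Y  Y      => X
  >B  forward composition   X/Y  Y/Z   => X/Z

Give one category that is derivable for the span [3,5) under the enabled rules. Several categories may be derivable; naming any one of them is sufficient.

[0,6] S   <
  [0,5] N   >
    [0,3] N/(N/PP)   <
      [0,2] NP   >
        [0,1] "every" : NP/PP
        [1,2] "built" : PP
      [2,3] "plan" : (N/(N/PP))\NP
    [3,5] N/PP   >
      [3,4] "today" : (N/PP)/PP
      [4,5] "that" : PP
  [5,6] "found" : S\N

N/PP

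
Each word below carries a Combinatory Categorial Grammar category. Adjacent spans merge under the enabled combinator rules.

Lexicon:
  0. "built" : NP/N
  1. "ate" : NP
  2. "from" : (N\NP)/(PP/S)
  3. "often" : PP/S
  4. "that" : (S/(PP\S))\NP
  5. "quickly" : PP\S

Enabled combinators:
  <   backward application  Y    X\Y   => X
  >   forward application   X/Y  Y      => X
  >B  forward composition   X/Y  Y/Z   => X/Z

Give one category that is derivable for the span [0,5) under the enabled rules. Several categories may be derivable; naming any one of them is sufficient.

S/(PP\S)

[0,6] S   >
  [0,5] S/(PP\S)   <
    [0,4] NP   >
      [0,1] "built" : NP/N
      [1,4] N   <
        [1,2] "ate" : NP
        [2,4] N\NP   >
          [2,3] "from" : (N\NP)/(PP/S)
          [3,4] "often" : PP/S
    [4,5] "that" : (S/(PP\S))\NP
  [5,6] "quickly" : PP\S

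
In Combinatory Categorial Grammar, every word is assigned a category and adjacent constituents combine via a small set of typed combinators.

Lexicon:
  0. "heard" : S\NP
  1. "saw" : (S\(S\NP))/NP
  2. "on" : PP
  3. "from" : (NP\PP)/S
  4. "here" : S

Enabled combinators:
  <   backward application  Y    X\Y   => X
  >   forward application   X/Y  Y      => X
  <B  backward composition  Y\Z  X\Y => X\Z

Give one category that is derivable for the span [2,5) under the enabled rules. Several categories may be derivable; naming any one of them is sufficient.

[0,5] S   <
  [0,1] "heard" : S\NP
  [1,5] S\(S\NP)   >
    [1,2] "saw" : (S\(S\NP))/NP
    [2,5] NP   <
      [2,3] "on" : PP
      [3,5] NP\PP   >
        [3,4] "from" : (NP\PP)/S
        [4,5] "here" : S

NP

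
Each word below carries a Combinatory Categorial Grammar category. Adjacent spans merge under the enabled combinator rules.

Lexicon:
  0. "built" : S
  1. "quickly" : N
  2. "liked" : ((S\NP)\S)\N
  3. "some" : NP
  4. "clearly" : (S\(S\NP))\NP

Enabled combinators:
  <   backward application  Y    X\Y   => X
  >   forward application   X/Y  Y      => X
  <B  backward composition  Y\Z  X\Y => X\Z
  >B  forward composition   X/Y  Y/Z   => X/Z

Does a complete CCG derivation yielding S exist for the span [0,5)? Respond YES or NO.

[0,5] S   <
  [0,3] S\NP   <
    [0,1] "built" : S
    [1,3] (S\NP)\S   <
      [1,2] "quickly" : N
      [2,3] "liked" : ((S\NP)\S)\N
  [3,5] S\(S\NP)   <
    [3,4] "some" : NP
    [4,5] "clearly" : (S\(S\NP))\NP

YES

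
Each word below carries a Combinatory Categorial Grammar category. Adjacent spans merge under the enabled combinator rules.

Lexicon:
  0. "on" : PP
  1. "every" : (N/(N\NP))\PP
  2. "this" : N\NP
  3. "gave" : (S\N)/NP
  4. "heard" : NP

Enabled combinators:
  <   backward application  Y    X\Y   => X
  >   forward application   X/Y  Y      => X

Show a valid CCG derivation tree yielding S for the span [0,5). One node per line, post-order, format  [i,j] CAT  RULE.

[0,5] S   <
  [0,3] N   >
    [0,2] N/(N\NP)   <
      [0,1] "on" : PP
      [1,2] "every" : (N/(N\NP))\PP
    [2,3] "this" : N\NP
  [3,5] S\N   >
    [3,4] "gave" : (S\N)/NP
    [4,5] "heard" : NP

[0,1] PP  lex  "on"
[1,2] (N/(N\NP))\PP  lex  "every"
[0,2] N/(N\NP)  <  k=1
[2,3] N\NP  lex  "this"
[0,3] N  >  k=2
[3,4] (S\N)/NP  lex  "gave"
[4,5] NP  lex  "heard"
[3,5] S\N  >  k=4
[0,5] S  <  k=3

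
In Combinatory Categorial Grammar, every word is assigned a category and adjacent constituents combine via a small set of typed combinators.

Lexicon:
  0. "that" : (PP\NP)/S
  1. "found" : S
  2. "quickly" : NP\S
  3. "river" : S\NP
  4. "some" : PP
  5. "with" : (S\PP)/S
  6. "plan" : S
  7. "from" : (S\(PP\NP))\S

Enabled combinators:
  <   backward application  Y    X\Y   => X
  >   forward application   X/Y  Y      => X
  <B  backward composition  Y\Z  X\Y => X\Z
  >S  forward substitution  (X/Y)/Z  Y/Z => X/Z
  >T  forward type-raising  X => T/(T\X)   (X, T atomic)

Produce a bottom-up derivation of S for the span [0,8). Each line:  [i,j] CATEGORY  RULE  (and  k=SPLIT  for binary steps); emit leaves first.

[0,8] S   <
  [0,4] PP\NP   >
    [0,1] "that" : (PP\NP)/S
    [1,4] S   <
      [1,3] NP   <
        [1,2] "found" : S
        [2,3] "quickly" : NP\S
      [3,4] "river" : S\NP
  [4,8] S\(PP\NP)   <
    [4,7] S   <
      [4,5] "some" : PP
      [5,7] S\PP   >
        [5,6] "with" : (S\PP)/S
        [6,7] "plan" : S
    [7,8] "from" : (S\(PP\NP))\S

[0,1] (PP\NP)/S  lex  "that"
[1,2] S  lex  "found"
[2,3] NP\S  lex  "quickly"
[1,3] NP  <  k=2
[3,4] S\NP  lex  "river"
[1,4] S  <  k=3
[0,4] PP\NP  >  k=1
[4,5] PP  lex  "some"
[5,6] (S\PP)/S  lex  "with"
[6,7] S  lex  "plan"
[5,7] S\PP  >  k=6
[4,7] S  <  k=5
[7,8] (S\(PP\NP))\S  lex  "from"
[4,8] S\(PP\NP)  <  k=7
[0,8] S  <  k=4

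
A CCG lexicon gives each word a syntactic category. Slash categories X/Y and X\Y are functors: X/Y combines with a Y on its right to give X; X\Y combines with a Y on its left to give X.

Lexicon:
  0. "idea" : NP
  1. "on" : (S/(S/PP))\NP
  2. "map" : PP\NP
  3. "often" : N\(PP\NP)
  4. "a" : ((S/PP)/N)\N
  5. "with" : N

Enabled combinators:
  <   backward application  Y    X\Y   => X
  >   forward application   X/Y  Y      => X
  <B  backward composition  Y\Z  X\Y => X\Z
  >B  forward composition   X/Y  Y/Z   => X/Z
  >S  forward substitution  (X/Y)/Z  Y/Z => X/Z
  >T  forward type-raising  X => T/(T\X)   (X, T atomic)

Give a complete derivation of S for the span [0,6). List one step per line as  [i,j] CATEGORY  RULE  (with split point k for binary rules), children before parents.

[0,1] NP  lex  "idea"
[1,2] (S/(S/PP))\NP  lex  "on"
[0,2] S/(S/PP)  <  k=1
[2,3] PP\NP  lex  "map"
[3,4] N\(PP\NP)  lex  "often"
[2,4] N  <  k=3
[4,5] ((S/PP)/N)\N  lex  "a"
[2,5] (S/PP)/N  <  k=4
[0,5] S/N  >B  k=2
[5,6] N  lex  "with"
[0,6] S  >  k=5

[0,6] S   >
  [0,5] S/N   >B
    [0,2] S/(S/PP)   <
      [0,1] "idea" : NP
      [1,2] "on" : (S/(S/PP))\NP
    [2,5] (S/PP)/N   <
      [2,4] N   <
        [2,3] "map" : PP\NP
        [3,4] "often" : N\(PP\NP)
      [4,5] "a" : ((S/PP)/N)\N
  [5,6] "with" : N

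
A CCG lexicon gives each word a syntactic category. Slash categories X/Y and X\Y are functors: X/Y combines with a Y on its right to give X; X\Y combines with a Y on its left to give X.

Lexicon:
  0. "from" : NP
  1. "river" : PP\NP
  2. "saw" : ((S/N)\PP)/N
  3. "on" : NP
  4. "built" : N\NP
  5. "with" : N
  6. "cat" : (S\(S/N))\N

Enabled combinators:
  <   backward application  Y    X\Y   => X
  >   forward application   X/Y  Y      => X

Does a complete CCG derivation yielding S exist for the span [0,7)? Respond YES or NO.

YES

[0,7] S   <
  [0,5] S/N   <
    [0,2] PP   <
      [0,1] "from" : NP
      [1,2] "river" : PP\NP
    [2,5] (S/N)\PP   >
      [2,3] "saw" : ((S/N)\PP)/N
      [3,5] N   <
        [3,4] "on" : NP
        [4,5] "built" : N\NP
  [5,7] S\(S/N)   <
    [5,6] "with" : N
    [6,7] "cat" : (S\(S/N))\N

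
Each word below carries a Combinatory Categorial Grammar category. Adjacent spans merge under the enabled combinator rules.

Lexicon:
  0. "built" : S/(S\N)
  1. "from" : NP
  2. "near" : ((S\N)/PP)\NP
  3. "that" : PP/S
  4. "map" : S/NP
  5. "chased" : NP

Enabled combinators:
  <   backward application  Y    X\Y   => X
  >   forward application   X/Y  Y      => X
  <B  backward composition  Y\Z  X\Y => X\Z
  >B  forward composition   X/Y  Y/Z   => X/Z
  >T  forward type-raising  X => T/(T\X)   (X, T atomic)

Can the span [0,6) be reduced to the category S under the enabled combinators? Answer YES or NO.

[0,6] S   >
  [0,1] "built" : S/(S\N)
  [1,6] S\N   >
    [1,3] (S\N)/PP   <
      [1,2] "from" : NP
      [2,3] "near" : ((S\N)/PP)\NP
    [3,6] PP   >
      [3,4] "that" : PP/S
      [4,6] S   >
        [4,5] "map" : S/NP
        [5,6] "chased" : NP

YES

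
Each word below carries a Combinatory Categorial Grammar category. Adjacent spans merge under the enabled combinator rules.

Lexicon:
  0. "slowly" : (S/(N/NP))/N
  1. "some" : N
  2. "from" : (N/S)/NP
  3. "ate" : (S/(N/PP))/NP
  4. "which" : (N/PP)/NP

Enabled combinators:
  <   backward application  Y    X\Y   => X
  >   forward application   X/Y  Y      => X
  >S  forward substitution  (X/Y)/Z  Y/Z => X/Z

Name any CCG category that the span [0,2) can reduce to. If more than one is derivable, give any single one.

[0,5] S   >
  [0,2] S/(N/NP)   >
    [0,1] "slowly" : (S/(N/NP))/N
    [1,2] "some" : N
  [2,5] N/NP   >S
    [2,3] "from" : (N/S)/NP
    [3,5] S/NP   >S
      [3,4] "ate" : (S/(N/PP))/NP
      [4,5] "which" : (N/PP)/NP

S/(N/NP)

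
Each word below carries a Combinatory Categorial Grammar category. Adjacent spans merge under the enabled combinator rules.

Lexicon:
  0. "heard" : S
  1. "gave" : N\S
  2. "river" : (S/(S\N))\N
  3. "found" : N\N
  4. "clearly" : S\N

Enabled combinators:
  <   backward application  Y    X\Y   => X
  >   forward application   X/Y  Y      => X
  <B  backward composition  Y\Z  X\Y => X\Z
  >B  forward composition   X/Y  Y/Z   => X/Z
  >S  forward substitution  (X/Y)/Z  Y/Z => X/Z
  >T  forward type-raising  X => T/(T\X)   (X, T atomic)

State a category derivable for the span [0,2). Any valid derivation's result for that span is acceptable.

[0,5] S   >
  [0,3] S/(S\N)   <
    [0,2] N   <
      [0,1] "heard" : S
      [1,2] "gave" : N\S
    [2,3] "river" : (S/(S\N))\N
  [3,5] S\N   <B
    [3,4] "found" : N\N
    [4,5] "clearly" : S\N

N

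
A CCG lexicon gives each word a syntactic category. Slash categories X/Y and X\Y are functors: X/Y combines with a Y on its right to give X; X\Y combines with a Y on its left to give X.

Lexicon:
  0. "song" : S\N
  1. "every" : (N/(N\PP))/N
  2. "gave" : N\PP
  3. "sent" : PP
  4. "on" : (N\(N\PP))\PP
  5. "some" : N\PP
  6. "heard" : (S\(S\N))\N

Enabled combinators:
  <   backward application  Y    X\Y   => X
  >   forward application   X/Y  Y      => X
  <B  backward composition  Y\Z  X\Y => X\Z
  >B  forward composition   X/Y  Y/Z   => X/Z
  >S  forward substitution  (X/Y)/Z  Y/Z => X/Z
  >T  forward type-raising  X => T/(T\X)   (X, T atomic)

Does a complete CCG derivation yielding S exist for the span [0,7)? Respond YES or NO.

[0,7] S   <
  [0,1] "song" : S\N
  [1,7] S\(S\N)   <
    [1,6] N   >
      [1,5] N/(N\PP)   >
        [1,2] "every" : (N/(N\PP))/N
        [2,5] N   <
          [2,3] "gave" : N\PP
          [3,5] N\(N\PP)   <
            [3,4] "sent" : PP
            [4,5] "on" : (N\(N\PP))\PP
      [5,6] "some" : N\PP
    [6,7] "heard" : (S\(S\N))\N

YES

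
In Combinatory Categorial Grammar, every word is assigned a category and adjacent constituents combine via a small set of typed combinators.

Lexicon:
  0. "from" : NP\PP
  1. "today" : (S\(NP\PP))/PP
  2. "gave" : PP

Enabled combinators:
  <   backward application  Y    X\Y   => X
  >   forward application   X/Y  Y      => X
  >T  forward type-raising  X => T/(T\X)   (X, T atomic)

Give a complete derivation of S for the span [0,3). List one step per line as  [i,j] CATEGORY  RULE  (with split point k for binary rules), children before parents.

[0,1] NP\PP  lex  "from"
[1,2] (S\(NP\PP))/PP  lex  "today"
[2,3] PP  lex  "gave"
[1,3] S\(NP\PP)  >  k=2
[0,3] S  <  k=1

[0,3] S   <
  [0,1] "from" : NP\PP
  [1,3] S\(NP\PP)   >
    [1,2] "today" : (S\(NP\PP))/PP
    [2,3] "gave" : PP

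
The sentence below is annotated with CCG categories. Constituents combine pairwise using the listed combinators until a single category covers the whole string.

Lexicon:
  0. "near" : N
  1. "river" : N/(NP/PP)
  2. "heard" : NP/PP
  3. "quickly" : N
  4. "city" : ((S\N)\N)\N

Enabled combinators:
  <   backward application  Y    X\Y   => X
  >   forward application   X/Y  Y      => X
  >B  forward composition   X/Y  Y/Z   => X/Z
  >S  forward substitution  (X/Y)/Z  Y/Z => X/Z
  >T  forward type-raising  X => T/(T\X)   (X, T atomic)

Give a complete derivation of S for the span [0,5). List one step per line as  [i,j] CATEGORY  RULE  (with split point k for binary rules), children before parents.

[0,5] S   <
  [0,1] "near" : N
  [1,5] S\N   <
    [1,3] N   >
      [1,2] "river" : N/(NP/PP)
      [2,3] "heard" : NP/PP
    [3,5] (S\N)\N   <
      [3,4] "quickly" : N
      [4,5] "city" : ((S\N)\N)\N

[0,1] N  lex  "near"
[1,2] N/(NP/PP)  lex  "river"
[2,3] NP/PP  lex  "heard"
[1,3] N  >  k=2
[3,4] N  lex  "quickly"
[4,5] ((S\N)\N)\N  lex  "city"
[3,5] (S\N)\N  <  k=4
[1,5] S\N  <  k=3
[0,5] S  <  k=1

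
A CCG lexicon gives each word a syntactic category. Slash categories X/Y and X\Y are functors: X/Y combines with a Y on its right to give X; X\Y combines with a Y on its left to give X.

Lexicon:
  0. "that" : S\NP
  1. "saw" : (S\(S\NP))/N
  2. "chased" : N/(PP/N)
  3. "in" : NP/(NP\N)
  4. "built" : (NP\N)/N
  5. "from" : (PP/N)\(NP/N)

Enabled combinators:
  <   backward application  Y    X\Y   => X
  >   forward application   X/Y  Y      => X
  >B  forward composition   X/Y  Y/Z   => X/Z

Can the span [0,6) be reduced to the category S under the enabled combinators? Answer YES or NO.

YES

[0,6] S   <
  [0,1] "that" : S\NP
  [1,6] S\(S\NP)   >
    [1,2] "saw" : (S\(S\NP))/N
    [2,6] N   >
      [2,3] "chased" : N/(PP/N)
      [3,6] PP/N   <
        [3,5] NP/N   >B
          [3,4] "in" : NP/(NP\N)
          [4,5] "built" : (NP\N)/N
        [5,6] "from" : (PP/N)\(NP/N)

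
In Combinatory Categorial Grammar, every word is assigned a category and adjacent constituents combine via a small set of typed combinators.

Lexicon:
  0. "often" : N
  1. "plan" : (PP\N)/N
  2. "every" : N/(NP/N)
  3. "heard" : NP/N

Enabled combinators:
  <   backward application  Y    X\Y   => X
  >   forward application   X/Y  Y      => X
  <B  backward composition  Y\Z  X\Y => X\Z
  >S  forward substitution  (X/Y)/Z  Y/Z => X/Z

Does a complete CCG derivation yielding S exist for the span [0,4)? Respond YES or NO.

NO

N (PP\N)/N N/(NP/N) NP/N
CKY chart[0,4] = {PP}; S ∉ chart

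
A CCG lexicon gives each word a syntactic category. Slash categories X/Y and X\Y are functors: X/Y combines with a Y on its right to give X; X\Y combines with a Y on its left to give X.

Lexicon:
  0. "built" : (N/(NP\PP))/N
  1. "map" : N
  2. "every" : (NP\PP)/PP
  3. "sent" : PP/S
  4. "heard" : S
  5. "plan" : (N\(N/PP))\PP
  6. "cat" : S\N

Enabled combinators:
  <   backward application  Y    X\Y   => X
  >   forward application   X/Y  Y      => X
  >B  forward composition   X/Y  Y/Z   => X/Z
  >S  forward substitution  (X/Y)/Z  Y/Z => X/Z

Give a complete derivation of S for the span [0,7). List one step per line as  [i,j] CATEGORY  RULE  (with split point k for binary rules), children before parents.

[0,7] S   <
  [0,6] N   <
    [0,3] N/PP   >B
      [0,2] N/(NP\PP)   >
        [0,1] "built" : (N/(NP\PP))/N
        [1,2] "map" : N
      [2,3] "every" : (NP\PP)/PP
    [3,6] N\(N/PP)   <
      [3,5] PP   >
        [3,4] "sent" : PP/S
        [4,5] "heard" : S
      [5,6] "plan" : (N\(N/PP))\PP
  [6,7] "cat" : S\N

[0,1] (N/(NP\PP))/N  lex  "built"
[1,2] N  lex  "map"
[0,2] N/(NP\PP)  >  k=1
[2,3] (NP\PP)/PP  lex  "every"
[0,3] N/PP  >B  k=2
[3,4] PP/S  lex  "sent"
[4,5] S  lex  "heard"
[3,5] PP  >  k=4
[5,6] (N\(N/PP))\PP  lex  "plan"
[3,6] N\(N/PP)  <  k=5
[0,6] N  <  k=3
[6,7] S\N  lex  "cat"
[0,7] S  <  k=6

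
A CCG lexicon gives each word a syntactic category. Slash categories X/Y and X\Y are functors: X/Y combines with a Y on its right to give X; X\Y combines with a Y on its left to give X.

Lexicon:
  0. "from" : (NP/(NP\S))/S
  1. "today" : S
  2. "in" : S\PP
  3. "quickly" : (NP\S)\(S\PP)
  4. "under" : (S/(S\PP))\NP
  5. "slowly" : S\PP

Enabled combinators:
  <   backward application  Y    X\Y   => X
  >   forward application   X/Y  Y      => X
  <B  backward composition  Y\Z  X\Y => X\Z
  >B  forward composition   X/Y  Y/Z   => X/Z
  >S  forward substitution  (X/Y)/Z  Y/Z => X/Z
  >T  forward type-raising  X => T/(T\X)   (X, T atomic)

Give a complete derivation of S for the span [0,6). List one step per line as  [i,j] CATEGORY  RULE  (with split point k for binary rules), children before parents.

[0,6] S   >
  [0,5] S/(S\PP)   <
    [0,4] NP   >
      [0,2] NP/(NP\S)   >
        [0,1] "from" : (NP/(NP\S))/S
        [1,2] "today" : S
      [2,4] NP\S   <
        [2,3] "in" : S\PP
        [3,4] "quickly" : (NP\S)\(S\PP)
    [4,5] "under" : (S/(S\PP))\NP
  [5,6] "slowly" : S\PP

[0,1] (NP/(NP\S))/S  lex  "from"
[1,2] S  lex  "today"
[0,2] NP/(NP\S)  >  k=1
[2,3] S\PP  lex  "in"
[3,4] (NP\S)\(S\PP)  lex  "quickly"
[2,4] NP\S  <  k=3
[0,4] NP  >  k=2
[4,5] (S/(S\PP))\NP  lex  "under"
[0,5] S/(S\PP)  <  k=4
[5,6] S\PP  lex  "slowly"
[0,6] S  >  k=5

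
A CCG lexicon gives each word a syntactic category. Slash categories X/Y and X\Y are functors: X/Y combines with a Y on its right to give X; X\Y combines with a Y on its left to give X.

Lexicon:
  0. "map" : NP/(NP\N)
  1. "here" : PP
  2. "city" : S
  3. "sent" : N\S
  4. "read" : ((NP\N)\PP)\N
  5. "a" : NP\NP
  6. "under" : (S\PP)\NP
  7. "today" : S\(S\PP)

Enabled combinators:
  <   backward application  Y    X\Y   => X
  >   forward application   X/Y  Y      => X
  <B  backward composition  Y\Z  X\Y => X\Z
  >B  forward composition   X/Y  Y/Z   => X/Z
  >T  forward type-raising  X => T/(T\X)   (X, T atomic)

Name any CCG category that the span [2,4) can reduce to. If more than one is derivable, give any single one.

[0,8] S   <
  [0,7] S\PP   <
    [0,6] NP   >
      [0,1] "map" : NP/(NP\N)
      [1,6] NP\N   <B
        [1,5] NP\N   <
          [1,2] "here" : PP
          [2,5] (NP\N)\PP   <
            [2,4] N   >
              [2,3] N/(N\S)   >T
                [2,3] "city" : S
              [3,4] "sent" : N\S
            [4,5] "read" : ((NP\N)\PP)\N
        [5,6] "a" : NP\NP
    [6,7] "under" : (S\PP)\NP
  [7,8] "today" : S\(S\PP)

N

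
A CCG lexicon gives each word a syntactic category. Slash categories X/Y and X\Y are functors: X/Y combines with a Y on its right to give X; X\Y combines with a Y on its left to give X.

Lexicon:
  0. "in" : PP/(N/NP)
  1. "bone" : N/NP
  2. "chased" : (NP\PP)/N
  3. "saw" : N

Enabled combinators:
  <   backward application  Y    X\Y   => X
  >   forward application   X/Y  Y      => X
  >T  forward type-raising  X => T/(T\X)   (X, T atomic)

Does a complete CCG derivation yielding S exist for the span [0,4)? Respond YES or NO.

NO

PP/(N/NP) N/NP (NP\PP)/N N
CKY chart[0,4] = {N/(N\NP), NP, NP/(NP\NP), PP/(PP\NP), S/(S\NP)}; S ∉ chart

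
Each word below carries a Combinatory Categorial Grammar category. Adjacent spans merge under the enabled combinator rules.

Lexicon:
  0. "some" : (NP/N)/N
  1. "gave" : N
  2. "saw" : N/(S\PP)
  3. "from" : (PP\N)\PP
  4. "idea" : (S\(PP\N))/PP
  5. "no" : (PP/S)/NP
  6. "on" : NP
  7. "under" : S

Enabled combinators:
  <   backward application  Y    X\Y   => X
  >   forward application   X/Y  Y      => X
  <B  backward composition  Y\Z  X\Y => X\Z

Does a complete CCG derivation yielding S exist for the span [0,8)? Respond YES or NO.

NO

(NP/N)/N N N/(S\PP) (PP\N)\PP (S\(PP\N))/PP (PP/S)/NP NP S
CKY chart[0,8] = {NP}; S ∉ chart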